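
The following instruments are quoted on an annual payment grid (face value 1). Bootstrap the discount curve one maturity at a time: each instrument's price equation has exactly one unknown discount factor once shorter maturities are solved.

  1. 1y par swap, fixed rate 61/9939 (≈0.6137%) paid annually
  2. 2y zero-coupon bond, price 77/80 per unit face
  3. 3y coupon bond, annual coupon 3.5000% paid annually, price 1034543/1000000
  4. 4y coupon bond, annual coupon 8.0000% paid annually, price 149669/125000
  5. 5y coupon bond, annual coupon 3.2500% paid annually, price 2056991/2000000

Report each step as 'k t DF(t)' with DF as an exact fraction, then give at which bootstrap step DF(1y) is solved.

step 1 [1y] swap r/1=61/9939: DF=(1 − 61/9939·(0))/(1+61/9939) = 9939/10000 ≈ 0.993900
step 2 [2y] zero: DF = P = 77/80 ≈ 0.962500
step 3 [3y] bond c/1=7/200: DF=(1034543/1000000 − 7/200·(0.993900+0.962500))/(1+7/200) = 4667/5000 ≈ 0.933400
step 4 [4y] bond c/1=2/25: DF=(149669/125000 − 2/25·(0.993900+0.962500+0.933400))/(1+2/25) = 4473/5000 ≈ 0.894600
step 5 [5y] bond c/1=13/400: DF=(2056991/2000000 − 13/400·(0.993900+0.962500+0.933400+0.894600))/(1+13/400) = 877/1000 ≈ 0.877000

1 1 9939/10000
2 2 77/80
3 3 4667/5000
4 4 4473/5000
5 5 877/1000
DF(1y) is solved at step 1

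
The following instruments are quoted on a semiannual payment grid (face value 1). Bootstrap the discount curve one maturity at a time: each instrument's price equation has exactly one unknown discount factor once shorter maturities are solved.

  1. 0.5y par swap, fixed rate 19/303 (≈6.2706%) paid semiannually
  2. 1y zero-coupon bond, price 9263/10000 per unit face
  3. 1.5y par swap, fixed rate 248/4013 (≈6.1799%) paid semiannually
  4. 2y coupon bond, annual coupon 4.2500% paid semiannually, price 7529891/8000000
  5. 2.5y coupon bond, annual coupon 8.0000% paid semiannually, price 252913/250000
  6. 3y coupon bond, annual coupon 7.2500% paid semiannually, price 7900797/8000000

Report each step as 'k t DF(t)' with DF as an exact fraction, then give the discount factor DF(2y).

step 1 [0.5y] swap r/2=19/606: DF=(1 − 19/606·(0))/(1+19/606) = 606/625 ≈ 0.969600
step 2 [1y] zero: DF = P = 9263/10000 ≈ 0.926300
step 3 [1.5y] swap r/2=124/4013: DF=(1 − 124/4013·(0.969600+0.926300))/(1+124/4013) = 2283/2500 ≈ 0.913200
step 4 [2y] bond c/2=17/800: DF=(7529891/8000000 − 17/800·(0.969600+0.926300+0.913200))/(1+17/800) = 1079/1250 ≈ 0.863200
step 5 [2.5y] bond c/2=1/25: DF=(252913/250000 − 1/25·(0.969600+0.926300+0.913200+0.863200))/(1+1/25) = 1663/2000 ≈ 0.831500
step 6 [3y] bond c/2=29/800: DF=(7900797/8000000 − 29/800·(0.969600+0.926300+0.913200+0.863200+0.831500))/(1+29/800) = 1591/2000 ≈ 0.795500

1 1/2 606/625
2 1 9263/10000
3 3/2 2283/2500
4 2 1079/1250
5 5/2 1663/2000
6 3 1591/2000
DF(2y) = 1079/1250 ≈ 0.863200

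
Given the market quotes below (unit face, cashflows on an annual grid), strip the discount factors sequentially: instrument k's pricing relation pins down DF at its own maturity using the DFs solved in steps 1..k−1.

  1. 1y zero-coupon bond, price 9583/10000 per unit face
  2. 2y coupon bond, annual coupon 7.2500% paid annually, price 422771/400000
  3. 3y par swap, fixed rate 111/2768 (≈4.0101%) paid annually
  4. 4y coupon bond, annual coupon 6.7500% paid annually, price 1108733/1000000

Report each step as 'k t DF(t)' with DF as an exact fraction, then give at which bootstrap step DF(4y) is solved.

1 1 9583/10000
2 2 9207/10000
3 3 889/1000
4 4 2159/2500
DF(4y) is solved at step 4

step 1 [1y] zero: DF = P = 9583/10000 ≈ 0.958300
step 2 [2y] bond c/1=29/400: DF=(422771/400000 − 29/400·(0.958300))/(1+29/400) = 9207/10000 ≈ 0.920700
step 3 [3y] swap r/1=111/2768: DF=(1 − 111/2768·(0.958300+0.920700))/(1+111/2768) = 889/1000 ≈ 0.889000
step 4 [4y] bond c/1=27/400: DF=(1108733/1000000 − 27/400·(0.958300+0.920700+0.889000))/(1+27/400) = 2159/2500 ≈ 0.863600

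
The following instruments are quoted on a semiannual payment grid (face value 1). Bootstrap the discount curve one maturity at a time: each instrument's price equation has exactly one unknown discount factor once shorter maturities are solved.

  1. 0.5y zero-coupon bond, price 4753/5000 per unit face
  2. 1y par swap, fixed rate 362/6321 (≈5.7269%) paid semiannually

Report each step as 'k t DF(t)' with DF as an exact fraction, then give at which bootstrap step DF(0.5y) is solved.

step 1 [0.5y] zero: DF = P = 4753/5000 ≈ 0.950600
step 2 [1y] swap r/2=181/6321: DF=(1 − 181/6321·(0.950600))/(1+181/6321) = 9457/10000 ≈ 0.945700

1 1/2 4753/5000
2 1 9457/10000
DF(0.5y) is solved at step 1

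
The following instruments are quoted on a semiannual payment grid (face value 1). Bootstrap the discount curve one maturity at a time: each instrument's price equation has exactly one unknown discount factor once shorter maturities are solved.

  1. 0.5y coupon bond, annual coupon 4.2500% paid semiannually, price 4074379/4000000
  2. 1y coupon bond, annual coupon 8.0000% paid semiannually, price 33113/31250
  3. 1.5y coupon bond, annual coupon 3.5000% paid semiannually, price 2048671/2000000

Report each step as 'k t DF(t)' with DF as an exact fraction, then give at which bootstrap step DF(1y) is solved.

1 1/2 4987/5000
2 1 1961/2000
3 3/2 9727/10000
DF(1y) is solved at step 2

step 1 [0.5y] bond c/2=17/800: DF=(4074379/4000000 − 17/800·(0))/(1+17/800) = 4987/5000 ≈ 0.997400
step 2 [1y] bond c/2=1/25: DF=(33113/31250 − 1/25·(0.997400))/(1+1/25) = 1961/2000 ≈ 0.980500
step 3 [1.5y] bond c/2=7/400: DF=(2048671/2000000 − 7/400·(0.997400+0.980500))/(1+7/400) = 9727/10000 ≈ 0.972700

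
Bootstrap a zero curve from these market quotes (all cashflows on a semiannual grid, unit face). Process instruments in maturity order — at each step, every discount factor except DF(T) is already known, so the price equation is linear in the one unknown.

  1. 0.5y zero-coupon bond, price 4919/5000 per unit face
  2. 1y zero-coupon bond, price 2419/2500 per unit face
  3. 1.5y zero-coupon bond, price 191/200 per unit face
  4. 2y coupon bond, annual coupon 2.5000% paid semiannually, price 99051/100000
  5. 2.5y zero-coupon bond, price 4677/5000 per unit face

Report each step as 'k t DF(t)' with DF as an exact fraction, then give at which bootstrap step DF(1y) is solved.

step 1 [0.5y] zero: DF = P = 4919/5000 ≈ 0.983800
step 2 [1y] zero: DF = P = 2419/2500 ≈ 0.967600
step 3 [1.5y] zero: DF = P = 191/200 ≈ 0.955000
step 4 [2y] bond c/2=1/80: DF=(99051/100000 − 1/80·(0.983800+0.967600+0.955000))/(1+1/80) = 589/625 ≈ 0.942400
step 5 [2.5y] zero: DF = P = 4677/5000 ≈ 0.935400

1 1/2 4919/5000
2 1 2419/2500
3 3/2 191/200
4 2 589/625
5 5/2 4677/5000
DF(1y) is solved at step 2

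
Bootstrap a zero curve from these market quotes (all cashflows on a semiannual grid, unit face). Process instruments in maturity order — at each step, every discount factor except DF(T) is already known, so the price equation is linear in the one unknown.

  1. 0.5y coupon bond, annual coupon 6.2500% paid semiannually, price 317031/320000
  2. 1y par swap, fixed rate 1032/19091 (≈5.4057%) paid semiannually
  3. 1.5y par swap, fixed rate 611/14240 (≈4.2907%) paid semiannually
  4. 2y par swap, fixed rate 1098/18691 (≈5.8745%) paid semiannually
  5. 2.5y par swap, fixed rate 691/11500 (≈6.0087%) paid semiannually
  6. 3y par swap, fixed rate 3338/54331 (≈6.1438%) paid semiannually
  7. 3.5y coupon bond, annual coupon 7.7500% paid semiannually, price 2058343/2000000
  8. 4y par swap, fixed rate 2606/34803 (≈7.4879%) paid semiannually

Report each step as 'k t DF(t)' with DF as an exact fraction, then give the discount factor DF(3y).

step 1 [0.5y] bond c/2=1/32: DF=(317031/320000 − 1/32·(0))/(1+1/32) = 9607/10000 ≈ 0.960700
step 2 [1y] swap r/2=516/19091: DF=(1 − 516/19091·(0.960700))/(1+516/19091) = 2371/2500 ≈ 0.948400
step 3 [1.5y] swap r/2=611/28480: DF=(1 − 611/28480·(0.960700+0.948400))/(1+611/28480) = 9389/10000 ≈ 0.938900
step 4 [2y] swap r/2=549/18691: DF=(1 − 549/18691·(0.960700+0.948400+0.938900))/(1+549/18691) = 4451/5000 ≈ 0.890200
step 5 [2.5y] swap r/2=691/23000: DF=(1 − 691/23000·(0.960700+0.948400+0.938900+0.890200))/(1+691/23000) = 4309/5000 ≈ 0.861800
step 6 [3y] swap r/2=1669/54331: DF=(1 − 1669/54331·(0.960700+0.948400+0.938900+0.890200+0.861800))/(1+1669/54331) = 8331/10000 ≈ 0.833100
step 7 [3.5y] bond c/2=31/800: DF=(2058343/2000000 − 31/800·(0.960700+0.948400+0.938900+0.890200+0.861800+0.833100))/(1+31/800) = 7881/10000 ≈ 0.788100
step 8 [4y] swap r/2=1303/34803: DF=(1 − 1303/34803·(0.960700+0.948400+0.938900+0.890200+0.861800+0.833100+0.788100))/(1+1303/34803) = 3697/5000 ≈ 0.739400

1 1/2 9607/10000
2 1 2371/2500
3 3/2 9389/10000
4 2 4451/5000
5 5/2 4309/5000
6 3 8331/10000
7 7/2 7881/10000
8 4 3697/5000
DF(3y) = 8331/10000 ≈ 0.833100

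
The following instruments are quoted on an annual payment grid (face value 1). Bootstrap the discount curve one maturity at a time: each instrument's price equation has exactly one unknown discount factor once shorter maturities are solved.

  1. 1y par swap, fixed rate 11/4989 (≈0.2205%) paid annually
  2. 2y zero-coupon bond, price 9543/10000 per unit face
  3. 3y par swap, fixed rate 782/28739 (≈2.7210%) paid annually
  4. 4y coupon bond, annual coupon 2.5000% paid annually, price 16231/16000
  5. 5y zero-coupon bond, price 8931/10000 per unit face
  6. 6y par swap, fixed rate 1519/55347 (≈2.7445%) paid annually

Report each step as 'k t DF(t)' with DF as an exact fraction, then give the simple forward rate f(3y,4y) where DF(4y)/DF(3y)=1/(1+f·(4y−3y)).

1 1 4989/5000
2 2 9543/10000
3 3 4609/5000
4 4 2299/2500
5 5 8931/10000
6 6 8481/10000
f(3y,4y) = ((4609/5000)/(2299/2500) − 1)/(1) = 1/418 ≈ 0.2392%

step 1 [1y] swap r/1=11/4989: DF=(1 − 11/4989·(0))/(1+11/4989) = 4989/5000 ≈ 0.997800
step 2 [2y] zero: DF = P = 9543/10000 ≈ 0.954300
step 3 [3y] swap r/1=782/28739: DF=(1 − 782/28739·(0.997800+0.954300))/(1+782/28739) = 4609/5000 ≈ 0.921800
step 4 [4y] bond c/1=1/40: DF=(16231/16000 − 1/40·(0.997800+0.954300+0.921800))/(1+1/40) = 2299/2500 ≈ 0.919600
step 5 [5y] zero: DF = P = 8931/10000 ≈ 0.893100
step 6 [6y] swap r/1=1519/55347: DF=(1 − 1519/55347·(0.997800+0.954300+0.921800+0.919600+0.893100))/(1+1519/55347) = 8481/10000 ≈ 0.848100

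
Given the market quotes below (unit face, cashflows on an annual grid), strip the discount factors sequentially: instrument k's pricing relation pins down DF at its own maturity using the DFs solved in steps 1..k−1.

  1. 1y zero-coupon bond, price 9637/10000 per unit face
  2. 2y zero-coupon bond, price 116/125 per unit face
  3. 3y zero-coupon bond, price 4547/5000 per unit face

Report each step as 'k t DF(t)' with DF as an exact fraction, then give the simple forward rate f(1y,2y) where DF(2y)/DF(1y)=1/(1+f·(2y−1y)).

step 1 [1y] zero: DF = P = 9637/10000 ≈ 0.963700
step 2 [2y] zero: DF = P = 116/125 ≈ 0.928000
step 3 [3y] zero: DF = P = 4547/5000 ≈ 0.909400

1 1 9637/10000
2 2 116/125
3 3 4547/5000
f(1y,2y) = ((9637/10000)/(116/125) − 1)/(1) = 357/9280 ≈ 3.8470%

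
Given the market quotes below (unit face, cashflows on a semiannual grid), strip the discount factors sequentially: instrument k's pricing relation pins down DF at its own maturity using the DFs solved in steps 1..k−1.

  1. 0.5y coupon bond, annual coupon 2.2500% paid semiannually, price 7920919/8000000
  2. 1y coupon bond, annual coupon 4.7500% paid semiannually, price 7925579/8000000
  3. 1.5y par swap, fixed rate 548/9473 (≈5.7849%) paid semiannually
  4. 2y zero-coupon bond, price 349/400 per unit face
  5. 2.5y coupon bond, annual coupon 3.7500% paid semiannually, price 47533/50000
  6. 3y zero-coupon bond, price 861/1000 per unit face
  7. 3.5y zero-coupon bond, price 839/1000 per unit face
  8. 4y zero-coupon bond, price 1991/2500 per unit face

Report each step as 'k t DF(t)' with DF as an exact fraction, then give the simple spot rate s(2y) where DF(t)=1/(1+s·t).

step 1 [0.5y] bond c/2=9/800: DF=(7920919/8000000 − 9/800·(0))/(1+9/800) = 9791/10000 ≈ 0.979100
step 2 [1y] bond c/2=19/800: DF=(7925579/8000000 − 19/800·(0.979100))/(1+19/800) = 189/200 ≈ 0.945000
step 3 [1.5y] swap r/2=274/9473: DF=(1 − 274/9473·(0.979100+0.945000))/(1+274/9473) = 4589/5000 ≈ 0.917800
step 4 [2y] zero: DF = P = 349/400 ≈ 0.872500
step 5 [2.5y] bond c/2=3/160: DF=(47533/50000 − 3/160·(0.979100+0.945000+0.917800+0.872500))/(1+3/160) = 1081/1250 ≈ 0.864800
step 6 [3y] zero: DF = P = 861/1000 ≈ 0.861000
step 7 [3.5y] zero: DF = P = 839/1000 ≈ 0.839000
step 8 [4y] zero: DF = P = 1991/2500 ≈ 0.796400

1 1/2 9791/10000
2 1 189/200
3 3/2 4589/5000
4 2 349/400
5 5/2 1081/1250
6 3 861/1000
7 7/2 839/1000
8 4 1991/2500
s(2y) = (1/(349/400) − 1)/(2) = 51/698 ≈ 7.3066%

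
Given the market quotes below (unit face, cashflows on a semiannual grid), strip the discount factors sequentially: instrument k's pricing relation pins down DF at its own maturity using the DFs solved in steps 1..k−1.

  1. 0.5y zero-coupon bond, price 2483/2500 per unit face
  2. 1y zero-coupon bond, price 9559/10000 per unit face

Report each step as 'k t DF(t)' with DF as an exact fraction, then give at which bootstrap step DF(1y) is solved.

step 1 [0.5y] zero: DF = P = 2483/2500 ≈ 0.993200
step 2 [1y] zero: DF = P = 9559/10000 ≈ 0.955900

1 1/2 2483/2500
2 1 9559/10000
DF(1y) is solved at step 2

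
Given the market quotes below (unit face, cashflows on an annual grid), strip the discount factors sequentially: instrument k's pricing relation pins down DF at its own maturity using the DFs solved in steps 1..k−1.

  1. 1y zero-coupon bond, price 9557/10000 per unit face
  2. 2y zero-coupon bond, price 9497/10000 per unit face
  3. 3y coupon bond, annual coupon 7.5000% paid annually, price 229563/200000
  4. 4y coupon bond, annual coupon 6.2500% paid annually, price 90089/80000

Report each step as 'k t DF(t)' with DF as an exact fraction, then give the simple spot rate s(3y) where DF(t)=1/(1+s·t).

1 1 9557/10000
2 2 9497/10000
3 3 2337/2500
4 4 558/625
s(3y) = (1/(2337/2500) − 1)/(3) = 163/7011 ≈ 2.3249%

step 1 [1y] zero: DF = P = 9557/10000 ≈ 0.955700
step 2 [2y] zero: DF = P = 9497/10000 ≈ 0.949700
step 3 [3y] bond c/1=3/40: DF=(229563/200000 − 3/40·(0.955700+0.949700))/(1+3/40) = 2337/2500 ≈ 0.934800
step 4 [4y] bond c/1=1/16: DF=(90089/80000 − 1/16·(0.955700+0.949700+0.934800))/(1+1/16) = 558/625 ≈ 0.892800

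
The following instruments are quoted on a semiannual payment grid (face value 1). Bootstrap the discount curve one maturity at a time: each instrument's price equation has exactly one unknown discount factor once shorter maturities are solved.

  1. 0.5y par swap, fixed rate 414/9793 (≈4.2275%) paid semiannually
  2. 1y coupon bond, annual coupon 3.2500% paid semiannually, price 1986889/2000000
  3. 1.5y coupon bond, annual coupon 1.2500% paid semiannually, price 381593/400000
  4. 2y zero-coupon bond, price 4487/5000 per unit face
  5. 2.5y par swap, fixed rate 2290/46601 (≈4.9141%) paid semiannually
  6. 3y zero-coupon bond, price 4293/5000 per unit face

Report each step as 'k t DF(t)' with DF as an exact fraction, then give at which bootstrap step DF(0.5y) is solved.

step 1 [0.5y] swap r/2=207/9793: DF=(1 − 207/9793·(0))/(1+207/9793) = 9793/10000 ≈ 0.979300
step 2 [1y] bond c/2=13/800: DF=(1986889/2000000 − 13/800·(0.979300))/(1+13/800) = 9619/10000 ≈ 0.961900
step 3 [1.5y] bond c/2=1/160: DF=(381593/400000 − 1/160·(0.979300+0.961900))/(1+1/160) = 117/125 ≈ 0.936000
step 4 [2y] zero: DF = P = 4487/5000 ≈ 0.897400
step 5 [2.5y] swap r/2=1145/46601: DF=(1 − 1145/46601·(0.979300+0.961900+0.936000+0.897400))/(1+1145/46601) = 1771/2000 ≈ 0.885500
step 6 [3y] zero: DF = P = 4293/5000 ≈ 0.858600

1 1/2 9793/10000
2 1 9619/10000
3 3/2 117/125
4 2 4487/5000
5 5/2 1771/2000
6 3 4293/5000
DF(0.5y) is solved at step 1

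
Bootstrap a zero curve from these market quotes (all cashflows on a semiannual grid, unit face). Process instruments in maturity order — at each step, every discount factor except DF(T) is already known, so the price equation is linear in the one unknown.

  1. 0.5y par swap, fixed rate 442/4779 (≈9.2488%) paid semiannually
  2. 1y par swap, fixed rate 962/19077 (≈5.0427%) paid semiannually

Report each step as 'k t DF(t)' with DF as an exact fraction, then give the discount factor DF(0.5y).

step 1 [0.5y] swap r/2=221/4779: DF=(1 − 221/4779·(0))/(1+221/4779) = 4779/5000 ≈ 0.955800
step 2 [1y] swap r/2=481/19077: DF=(1 − 481/19077·(0.955800))/(1+481/19077) = 9519/10000 ≈ 0.951900

1 1/2 4779/5000
2 1 9519/10000
DF(0.5y) = 4779/5000 ≈ 0.955800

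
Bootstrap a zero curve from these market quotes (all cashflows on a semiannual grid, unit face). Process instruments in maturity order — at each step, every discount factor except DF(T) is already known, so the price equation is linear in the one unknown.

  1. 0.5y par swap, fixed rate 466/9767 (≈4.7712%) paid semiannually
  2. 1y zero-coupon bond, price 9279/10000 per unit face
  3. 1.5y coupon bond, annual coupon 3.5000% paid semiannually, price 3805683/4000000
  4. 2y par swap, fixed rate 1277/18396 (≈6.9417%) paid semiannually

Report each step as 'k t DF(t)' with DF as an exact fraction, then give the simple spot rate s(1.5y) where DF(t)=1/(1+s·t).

1 1/2 9767/10000
2 1 9279/10000
3 3/2 9023/10000
4 2 8723/10000
s(1.5y) = (1/(9023/10000) − 1)/(3/2) = 1954/27069 ≈ 7.2186%

step 1 [0.5y] swap r/2=233/9767: DF=(1 − 233/9767·(0))/(1+233/9767) = 9767/10000 ≈ 0.976700
step 2 [1y] zero: DF = P = 9279/10000 ≈ 0.927900
step 3 [1.5y] bond c/2=7/400: DF=(3805683/4000000 − 7/400·(0.976700+0.927900))/(1+7/400) = 9023/10000 ≈ 0.902300
step 4 [2y] swap r/2=1277/36792: DF=(1 − 1277/36792·(0.976700+0.927900+0.902300))/(1+1277/36792) = 8723/10000 ≈ 0.872300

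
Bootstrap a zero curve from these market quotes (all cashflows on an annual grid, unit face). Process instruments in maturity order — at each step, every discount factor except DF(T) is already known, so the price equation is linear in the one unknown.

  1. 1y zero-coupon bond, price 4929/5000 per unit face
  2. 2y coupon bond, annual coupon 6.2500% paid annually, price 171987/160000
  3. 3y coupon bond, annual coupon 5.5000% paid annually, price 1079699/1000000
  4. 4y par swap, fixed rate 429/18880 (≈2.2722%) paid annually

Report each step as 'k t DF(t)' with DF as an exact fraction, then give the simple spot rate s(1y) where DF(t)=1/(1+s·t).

1 1 4929/5000
2 2 9537/10000
3 3 9223/10000
4 4 4571/5000
s(1y) = (1/(4929/5000) − 1)/(1) = 71/4929 ≈ 1.4405%

step 1 [1y] zero: DF = P = 4929/5000 ≈ 0.985800
step 2 [2y] bond c/1=1/16: DF=(171987/160000 − 1/16·(0.985800))/(1+1/16) = 9537/10000 ≈ 0.953700
step 3 [3y] bond c/1=11/200: DF=(1079699/1000000 − 11/200·(0.985800+0.953700))/(1+11/200) = 9223/10000 ≈ 0.922300
step 4 [4y] swap r/1=429/18880: DF=(1 − 429/18880·(0.985800+0.953700+0.922300))/(1+429/18880) = 4571/5000 ≈ 0.914200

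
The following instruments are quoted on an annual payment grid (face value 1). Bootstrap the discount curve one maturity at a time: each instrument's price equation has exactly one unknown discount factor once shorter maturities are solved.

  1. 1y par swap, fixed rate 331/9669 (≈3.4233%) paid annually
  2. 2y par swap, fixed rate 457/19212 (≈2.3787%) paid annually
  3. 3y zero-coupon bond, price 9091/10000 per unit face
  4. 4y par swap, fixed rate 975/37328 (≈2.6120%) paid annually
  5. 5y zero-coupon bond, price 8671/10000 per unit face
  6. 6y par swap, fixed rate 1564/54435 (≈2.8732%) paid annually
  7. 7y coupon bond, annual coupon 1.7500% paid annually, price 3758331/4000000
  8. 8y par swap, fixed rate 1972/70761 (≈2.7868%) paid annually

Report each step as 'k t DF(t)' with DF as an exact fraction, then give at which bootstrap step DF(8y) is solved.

step 1 [1y] swap r/1=331/9669: DF=(1 − 331/9669·(0))/(1+331/9669) = 9669/10000 ≈ 0.966900
step 2 [2y] swap r/1=457/19212: DF=(1 − 457/19212·(0.966900))/(1+457/19212) = 9543/10000 ≈ 0.954300
step 3 [3y] zero: DF = P = 9091/10000 ≈ 0.909100
step 4 [4y] swap r/1=975/37328: DF=(1 − 975/37328·(0.966900+0.954300+0.909100))/(1+975/37328) = 361/400 ≈ 0.902500
step 5 [5y] zero: DF = P = 8671/10000 ≈ 0.867100
step 6 [6y] swap r/1=1564/54435: DF=(1 − 1564/54435·(0.966900+0.954300+0.909100+0.902500+0.867100))/(1+1564/54435) = 2109/2500 ≈ 0.843600
step 7 [7y] bond c/1=7/400: DF=(3758331/4000000 − 7/400·(0.966900+0.954300+0.909100+0.902500+0.867100+0.843600))/(1+7/400) = 4149/5000 ≈ 0.829800
step 8 [8y] swap r/1=1972/70761: DF=(1 − 1972/70761·(0.966900+0.954300+0.909100+0.902500+0.867100+0.843600+0.829800))/(1+1972/70761) = 2007/2500 ≈ 0.802800

1 1 9669/10000
2 2 9543/10000
3 3 9091/10000
4 4 361/400
5 5 8671/10000
6 6 2109/2500
7 7 4149/5000
8 8 2007/2500
DF(8y) is solved at step 8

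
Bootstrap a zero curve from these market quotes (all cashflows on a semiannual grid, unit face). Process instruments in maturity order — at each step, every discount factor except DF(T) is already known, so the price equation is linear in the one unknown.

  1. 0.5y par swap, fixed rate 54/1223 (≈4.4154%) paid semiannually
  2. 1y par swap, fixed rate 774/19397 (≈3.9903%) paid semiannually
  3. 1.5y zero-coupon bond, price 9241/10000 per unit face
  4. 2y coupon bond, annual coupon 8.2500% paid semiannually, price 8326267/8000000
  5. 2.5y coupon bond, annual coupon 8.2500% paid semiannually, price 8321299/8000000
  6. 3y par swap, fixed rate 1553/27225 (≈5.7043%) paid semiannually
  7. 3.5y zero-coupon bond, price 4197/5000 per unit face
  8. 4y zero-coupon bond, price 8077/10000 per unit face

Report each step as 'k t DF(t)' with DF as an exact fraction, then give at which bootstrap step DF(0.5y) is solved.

step 1 [0.5y] swap r/2=27/1223: DF=(1 − 27/1223·(0))/(1+27/1223) = 1223/1250 ≈ 0.978400
step 2 [1y] swap r/2=387/19397: DF=(1 − 387/19397·(0.978400))/(1+387/19397) = 9613/10000 ≈ 0.961300
step 3 [1.5y] zero: DF = P = 9241/10000 ≈ 0.924100
step 4 [2y] bond c/2=33/800: DF=(8326267/8000000 − 33/800·(0.978400+0.961300+0.924100))/(1+33/800) = 8861/10000 ≈ 0.886100
step 5 [2.5y] bond c/2=33/800: DF=(8321299/8000000 − 33/800·(0.978400+0.961300+0.924100+0.886100))/(1+33/800) = 1063/1250 ≈ 0.850400
step 6 [3y] swap r/2=1553/54450: DF=(1 − 1553/54450·(0.978400+0.961300+0.924100+0.886100+0.850400))/(1+1553/54450) = 8447/10000 ≈ 0.844700
step 7 [3.5y] zero: DF = P = 4197/5000 ≈ 0.839400
step 8 [4y] zero: DF = P = 8077/10000 ≈ 0.807700

1 1/2 1223/1250
2 1 9613/10000
3 3/2 9241/10000
4 2 8861/10000
5 5/2 1063/1250
6 3 8447/10000
7 7/2 4197/5000
8 4 8077/10000
DF(0.5y) is solved at step 1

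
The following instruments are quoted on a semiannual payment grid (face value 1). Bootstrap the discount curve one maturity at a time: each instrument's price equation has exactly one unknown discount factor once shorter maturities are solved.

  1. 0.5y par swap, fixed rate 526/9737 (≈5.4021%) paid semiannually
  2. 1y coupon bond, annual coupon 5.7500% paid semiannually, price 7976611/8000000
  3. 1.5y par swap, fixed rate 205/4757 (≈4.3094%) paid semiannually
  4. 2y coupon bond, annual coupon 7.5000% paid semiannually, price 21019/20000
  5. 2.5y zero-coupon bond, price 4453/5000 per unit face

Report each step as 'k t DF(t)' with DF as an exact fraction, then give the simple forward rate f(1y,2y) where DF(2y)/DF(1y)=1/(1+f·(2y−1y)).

step 1 [0.5y] swap r/2=263/9737: DF=(1 − 263/9737·(0))/(1+263/9737) = 9737/10000 ≈ 0.973700
step 2 [1y] bond c/2=23/800: DF=(7976611/8000000 − 23/800·(0.973700))/(1+23/800) = 471/500 ≈ 0.942000
step 3 [1.5y] swap r/2=205/9514: DF=(1 − 205/9514·(0.973700+0.942000))/(1+205/9514) = 1877/2000 ≈ 0.938500
step 4 [2y] bond c/2=3/80: DF=(21019/20000 − 3/80·(0.973700+0.942000+0.938500))/(1+3/80) = 4549/5000 ≈ 0.909800
step 5 [2.5y] zero: DF = P = 4453/5000 ≈ 0.890600

1 1/2 9737/10000
2 1 471/500
3 3/2 1877/2000
4 2 4549/5000
5 5/2 4453/5000
f(1y,2y) = ((471/500)/(4549/5000) − 1)/(1) = 161/4549 ≈ 3.5392%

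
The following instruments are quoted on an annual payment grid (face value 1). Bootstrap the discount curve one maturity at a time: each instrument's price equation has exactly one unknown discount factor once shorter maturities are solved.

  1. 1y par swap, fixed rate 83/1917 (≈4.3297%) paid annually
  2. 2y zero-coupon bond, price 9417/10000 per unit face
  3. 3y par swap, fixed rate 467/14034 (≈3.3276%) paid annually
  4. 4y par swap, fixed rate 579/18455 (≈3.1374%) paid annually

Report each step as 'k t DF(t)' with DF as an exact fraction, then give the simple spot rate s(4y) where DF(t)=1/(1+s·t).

1 1 1917/2000
2 2 9417/10000
3 3 4533/5000
4 4 4421/5000
s(4y) = (1/(4421/5000) − 1)/(4) = 579/17684 ≈ 3.2741%

step 1 [1y] swap r/1=83/1917: DF=(1 − 83/1917·(0))/(1+83/1917) = 1917/2000 ≈ 0.958500
step 2 [2y] zero: DF = P = 9417/10000 ≈ 0.941700
step 3 [3y] swap r/1=467/14034: DF=(1 − 467/14034·(0.958500+0.941700))/(1+467/14034) = 4533/5000 ≈ 0.906600
step 4 [4y] swap r/1=579/18455: DF=(1 − 579/18455·(0.958500+0.941700+0.906600))/(1+579/18455) = 4421/5000 ≈ 0.884200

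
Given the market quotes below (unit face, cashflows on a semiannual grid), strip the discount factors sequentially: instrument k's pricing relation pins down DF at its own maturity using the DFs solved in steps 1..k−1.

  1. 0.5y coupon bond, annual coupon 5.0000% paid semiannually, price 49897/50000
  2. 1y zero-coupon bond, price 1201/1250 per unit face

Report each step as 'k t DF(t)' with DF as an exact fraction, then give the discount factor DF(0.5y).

step 1 [0.5y] bond c/2=1/40: DF=(49897/50000 − 1/40·(0))/(1+1/40) = 1217/1250 ≈ 0.973600
step 2 [1y] zero: DF = P = 1201/1250 ≈ 0.960800

1 1/2 1217/1250
2 1 1201/1250
DF(0.5y) = 1217/1250 ≈ 0.973600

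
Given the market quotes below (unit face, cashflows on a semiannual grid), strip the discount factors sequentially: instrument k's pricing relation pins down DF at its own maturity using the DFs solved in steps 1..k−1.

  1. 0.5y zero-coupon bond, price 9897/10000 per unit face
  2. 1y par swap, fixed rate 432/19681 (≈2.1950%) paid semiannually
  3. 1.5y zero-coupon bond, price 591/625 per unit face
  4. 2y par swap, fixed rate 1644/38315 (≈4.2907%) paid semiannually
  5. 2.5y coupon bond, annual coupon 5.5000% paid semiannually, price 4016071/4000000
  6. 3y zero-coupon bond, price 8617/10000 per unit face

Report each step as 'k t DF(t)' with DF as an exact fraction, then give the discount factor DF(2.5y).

1 1/2 9897/10000
2 1 1223/1250
3 3/2 591/625
4 2 4589/5000
5 5/2 4373/5000
6 3 8617/10000
DF(2.5y) = 4373/5000 ≈ 0.874600

step 1 [0.5y] zero: DF = P = 9897/10000 ≈ 0.989700
step 2 [1y] swap r/2=216/19681: DF=(1 − 216/19681·(0.989700))/(1+216/19681) = 1223/1250 ≈ 0.978400
step 3 [1.5y] zero: DF = P = 591/625 ≈ 0.945600
step 4 [2y] swap r/2=822/38315: DF=(1 − 822/38315·(0.989700+0.978400+0.945600))/(1+822/38315) = 4589/5000 ≈ 0.917800
step 5 [2.5y] bond c/2=11/400: DF=(4016071/4000000 − 11/400·(0.989700+0.978400+0.945600+0.917800))/(1+11/400) = 4373/5000 ≈ 0.874600
step 6 [3y] zero: DF = P = 8617/10000 ≈ 0.861700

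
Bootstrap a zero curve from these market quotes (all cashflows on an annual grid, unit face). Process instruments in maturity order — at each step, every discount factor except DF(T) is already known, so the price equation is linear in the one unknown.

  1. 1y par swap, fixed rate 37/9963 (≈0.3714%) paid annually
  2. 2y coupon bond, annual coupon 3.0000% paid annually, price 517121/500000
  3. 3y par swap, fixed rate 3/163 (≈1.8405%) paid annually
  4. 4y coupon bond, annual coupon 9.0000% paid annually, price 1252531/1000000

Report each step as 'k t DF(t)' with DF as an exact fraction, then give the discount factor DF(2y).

step 1 [1y] swap r/1=37/9963: DF=(1 − 37/9963·(0))/(1+37/9963) = 9963/10000 ≈ 0.996300
step 2 [2y] bond c/1=3/100: DF=(517121/500000 − 3/100·(0.996300))/(1+3/100) = 9751/10000 ≈ 0.975100
step 3 [3y] swap r/1=3/163: DF=(1 − 3/163·(0.996300+0.975100))/(1+3/163) = 9463/10000 ≈ 0.946300
step 4 [4y] bond c/1=9/100: DF=(1252531/1000000 − 9/100·(0.996300+0.975100+0.946300))/(1+9/100) = 4541/5000 ≈ 0.908200

1 1 9963/10000
2 2 9751/10000
3 3 9463/10000
4 4 4541/5000
DF(2y) = 9751/10000 ≈ 0.975100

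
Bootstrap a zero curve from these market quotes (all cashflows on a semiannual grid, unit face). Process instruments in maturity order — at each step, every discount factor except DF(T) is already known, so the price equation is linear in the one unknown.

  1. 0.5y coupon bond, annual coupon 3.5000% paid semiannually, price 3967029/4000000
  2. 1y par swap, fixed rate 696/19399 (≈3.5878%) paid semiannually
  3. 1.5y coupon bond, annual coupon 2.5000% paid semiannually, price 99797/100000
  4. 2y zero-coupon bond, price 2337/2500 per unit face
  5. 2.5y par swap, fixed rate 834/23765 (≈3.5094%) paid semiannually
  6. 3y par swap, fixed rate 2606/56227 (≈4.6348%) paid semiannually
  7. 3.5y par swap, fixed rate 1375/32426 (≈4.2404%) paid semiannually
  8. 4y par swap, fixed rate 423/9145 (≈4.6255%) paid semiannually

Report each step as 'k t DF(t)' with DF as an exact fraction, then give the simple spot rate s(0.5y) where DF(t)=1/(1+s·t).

1 1/2 9747/10000
2 1 2413/2500
3 3/2 9617/10000
4 2 2337/2500
5 5/2 4583/5000
6 3 8697/10000
7 7/2 69/80
8 4 2077/2500
s(0.5y) = (1/(9747/10000) − 1)/(1/2) = 506/9747 ≈ 5.1913%

step 1 [0.5y] bond c/2=7/400: DF=(3967029/4000000 − 7/400·(0))/(1+7/400) = 9747/10000 ≈ 0.974700
step 2 [1y] swap r/2=348/19399: DF=(1 − 348/19399·(0.974700))/(1+348/19399) = 2413/2500 ≈ 0.965200
step 3 [1.5y] bond c/2=1/80: DF=(99797/100000 − 1/80·(0.974700+0.965200))/(1+1/80) = 9617/10000 ≈ 0.961700
step 4 [2y] zero: DF = P = 2337/2500 ≈ 0.934800
step 5 [2.5y] swap r/2=417/23765: DF=(1 − 417/23765·(0.974700+0.965200+0.961700+0.934800))/(1+417/23765) = 4583/5000 ≈ 0.916600
step 6 [3y] swap r/2=1303/56227: DF=(1 − 1303/56227·(0.974700+0.965200+0.961700+0.934800+0.916600))/(1+1303/56227) = 8697/10000 ≈ 0.869700
step 7 [3.5y] swap r/2=1375/64852: DF=(1 − 1375/64852·(0.974700+0.965200+0.961700+0.934800+0.916600+0.869700))/(1+1375/64852) = 69/80 ≈ 0.862500
step 8 [4y] swap r/2=423/18290: DF=(1 − 423/18290·(0.974700+0.965200+0.961700+0.934800+0.916600+0.869700+0.862500))/(1+423/18290) = 2077/2500 ≈ 0.830800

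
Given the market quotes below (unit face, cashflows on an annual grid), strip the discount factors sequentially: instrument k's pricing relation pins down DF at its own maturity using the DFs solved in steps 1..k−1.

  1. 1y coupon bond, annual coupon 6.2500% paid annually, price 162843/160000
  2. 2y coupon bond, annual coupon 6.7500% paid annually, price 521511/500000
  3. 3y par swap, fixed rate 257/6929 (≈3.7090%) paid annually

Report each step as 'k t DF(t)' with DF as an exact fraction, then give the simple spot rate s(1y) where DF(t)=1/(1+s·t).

step 1 [1y] bond c/1=1/16: DF=(162843/160000 − 1/16·(0))/(1+1/16) = 9579/10000 ≈ 0.957900
step 2 [2y] bond c/1=27/400: DF=(521511/500000 − 27/400·(0.957900))/(1+27/400) = 1833/2000 ≈ 0.916500
step 3 [3y] swap r/1=257/6929: DF=(1 − 257/6929·(0.957900+0.916500))/(1+257/6929) = 2243/2500 ≈ 0.897200

1 1 9579/10000
2 2 1833/2000
3 3 2243/2500
s(1y) = (1/(9579/10000) − 1)/(1) = 421/9579 ≈ 4.3950%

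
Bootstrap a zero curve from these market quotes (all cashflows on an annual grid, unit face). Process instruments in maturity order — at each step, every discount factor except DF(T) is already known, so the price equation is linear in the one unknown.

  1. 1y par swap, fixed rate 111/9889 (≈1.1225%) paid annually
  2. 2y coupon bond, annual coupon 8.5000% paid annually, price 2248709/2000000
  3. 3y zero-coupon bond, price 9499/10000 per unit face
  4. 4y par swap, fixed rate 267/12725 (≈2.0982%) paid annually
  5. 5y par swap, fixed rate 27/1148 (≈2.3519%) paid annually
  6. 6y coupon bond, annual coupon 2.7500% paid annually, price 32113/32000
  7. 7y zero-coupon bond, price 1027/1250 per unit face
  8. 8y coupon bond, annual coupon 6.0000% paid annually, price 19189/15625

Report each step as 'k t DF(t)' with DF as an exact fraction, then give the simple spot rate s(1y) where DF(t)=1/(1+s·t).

1 1 9889/10000
2 2 2397/2500
3 3 9499/10000
4 4 9199/10000
5 5 8893/10000
6 6 8507/10000
7 7 1027/1250
8 8 319/400
s(1y) = (1/(9889/10000) − 1)/(1) = 111/9889 ≈ 1.1225%

step 1 [1y] swap r/1=111/9889: DF=(1 − 111/9889·(0))/(1+111/9889) = 9889/10000 ≈ 0.988900
step 2 [2y] bond c/1=17/200: DF=(2248709/2000000 − 17/200·(0.988900))/(1+17/200) = 2397/2500 ≈ 0.958800
step 3 [3y] zero: DF = P = 9499/10000 ≈ 0.949900
step 4 [4y] swap r/1=267/12725: DF=(1 − 267/12725·(0.988900+0.958800+0.949900))/(1+267/12725) = 9199/10000 ≈ 0.919900
step 5 [5y] swap r/1=27/1148: DF=(1 − 27/1148·(0.988900+0.958800+0.949900+0.919900))/(1+27/1148) = 8893/10000 ≈ 0.889300
step 6 [6y] bond c/1=11/400: DF=(32113/32000 − 11/400·(0.988900+0.958800+0.949900+0.919900+0.889300))/(1+11/400) = 8507/10000 ≈ 0.850700
step 7 [7y] zero: DF = P = 1027/1250 ≈ 0.821600
step 8 [8y] bond c/1=3/50: DF=(19189/15625 − 3/50·(0.988900+0.958800+0.949900+0.919900+0.889300+0.850700+0.821600))/(1+3/50) = 319/400 ≈ 0.797500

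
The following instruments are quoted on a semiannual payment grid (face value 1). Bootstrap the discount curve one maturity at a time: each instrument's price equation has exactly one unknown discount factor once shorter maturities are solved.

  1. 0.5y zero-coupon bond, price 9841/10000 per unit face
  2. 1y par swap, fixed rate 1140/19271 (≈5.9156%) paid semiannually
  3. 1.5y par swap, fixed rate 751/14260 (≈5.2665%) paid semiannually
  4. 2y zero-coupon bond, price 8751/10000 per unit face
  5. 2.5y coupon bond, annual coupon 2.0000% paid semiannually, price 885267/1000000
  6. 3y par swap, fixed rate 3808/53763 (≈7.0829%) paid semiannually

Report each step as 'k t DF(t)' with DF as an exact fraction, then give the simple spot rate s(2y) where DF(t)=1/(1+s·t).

step 1 [0.5y] zero: DF = P = 9841/10000 ≈ 0.984100
step 2 [1y] swap r/2=570/19271: DF=(1 − 570/19271·(0.984100))/(1+570/19271) = 943/1000 ≈ 0.943000
step 3 [1.5y] swap r/2=751/28520: DF=(1 − 751/28520·(0.984100+0.943000))/(1+751/28520) = 9249/10000 ≈ 0.924900
step 4 [2y] zero: DF = P = 8751/10000 ≈ 0.875100
step 5 [2.5y] bond c/2=1/100: DF=(885267/1000000 − 1/100·(0.984100+0.943000+0.924900+0.875100))/(1+1/100) = 2099/2500 ≈ 0.839600
step 6 [3y] swap r/2=1904/53763: DF=(1 − 1904/53763·(0.984100+0.943000+0.924900+0.875100+0.839600))/(1+1904/53763) = 506/625 ≈ 0.809600

1 1/2 9841/10000
2 1 943/1000
3 3/2 9249/10000
4 2 8751/10000
5 5/2 2099/2500
6 3 506/625
s(2y) = (1/(8751/10000) − 1)/(2) = 1249/17502 ≈ 7.1363%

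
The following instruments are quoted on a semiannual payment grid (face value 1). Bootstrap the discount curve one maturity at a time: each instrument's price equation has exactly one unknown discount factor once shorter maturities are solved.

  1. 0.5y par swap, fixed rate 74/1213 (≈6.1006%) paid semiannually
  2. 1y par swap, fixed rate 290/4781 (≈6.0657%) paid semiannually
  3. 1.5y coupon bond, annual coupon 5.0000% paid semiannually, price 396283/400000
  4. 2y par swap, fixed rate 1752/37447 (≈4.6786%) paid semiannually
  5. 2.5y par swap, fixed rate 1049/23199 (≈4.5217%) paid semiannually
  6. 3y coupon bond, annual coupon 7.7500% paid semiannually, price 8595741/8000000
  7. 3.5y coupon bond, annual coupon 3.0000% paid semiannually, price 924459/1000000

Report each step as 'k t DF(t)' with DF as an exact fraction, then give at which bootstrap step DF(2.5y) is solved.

step 1 [0.5y] swap r/2=37/1213: DF=(1 − 37/1213·(0))/(1+37/1213) = 1213/1250 ≈ 0.970400
step 2 [1y] swap r/2=145/4781: DF=(1 − 145/4781·(0.970400))/(1+145/4781) = 471/500 ≈ 0.942000
step 3 [1.5y] bond c/2=1/40: DF=(396283/400000 − 1/40·(0.970400+0.942000))/(1+1/40) = 9199/10000 ≈ 0.919900
step 4 [2y] swap r/2=876/37447: DF=(1 − 876/37447·(0.970400+0.942000+0.919900))/(1+876/37447) = 2281/2500 ≈ 0.912400
step 5 [2.5y] swap r/2=1049/46398: DF=(1 − 1049/46398·(0.970400+0.942000+0.919900+0.912400))/(1+1049/46398) = 8951/10000 ≈ 0.895100
step 6 [3y] bond c/2=31/800: DF=(8595741/8000000 − 31/800·(0.970400+0.942000+0.919900+0.912400+0.895100))/(1+31/800) = 8613/10000 ≈ 0.861300
step 7 [3.5y] bond c/2=3/200: DF=(924459/1000000 − 3/200·(0.970400+0.942000+0.919900+0.912400+0.895100+0.861300))/(1+3/200) = 1659/2000 ≈ 0.829500

1 1/2 1213/1250
2 1 471/500
3 3/2 9199/10000
4 2 2281/2500
5 5/2 8951/10000
6 3 8613/10000
7 7/2 1659/2000
DF(2.5y) is solved at step 5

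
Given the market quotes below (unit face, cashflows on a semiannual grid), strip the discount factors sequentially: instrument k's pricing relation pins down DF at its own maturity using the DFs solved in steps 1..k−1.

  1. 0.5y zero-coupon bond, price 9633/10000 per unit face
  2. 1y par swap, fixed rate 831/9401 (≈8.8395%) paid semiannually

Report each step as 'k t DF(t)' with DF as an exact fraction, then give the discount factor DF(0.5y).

1 1/2 9633/10000
2 1 9169/10000
DF(0.5y) = 9633/10000 ≈ 0.963300

step 1 [0.5y] zero: DF = P = 9633/10000 ≈ 0.963300
step 2 [1y] swap r/2=831/18802: DF=(1 − 831/18802·(0.963300))/(1+831/18802) = 9169/10000 ≈ 0.916900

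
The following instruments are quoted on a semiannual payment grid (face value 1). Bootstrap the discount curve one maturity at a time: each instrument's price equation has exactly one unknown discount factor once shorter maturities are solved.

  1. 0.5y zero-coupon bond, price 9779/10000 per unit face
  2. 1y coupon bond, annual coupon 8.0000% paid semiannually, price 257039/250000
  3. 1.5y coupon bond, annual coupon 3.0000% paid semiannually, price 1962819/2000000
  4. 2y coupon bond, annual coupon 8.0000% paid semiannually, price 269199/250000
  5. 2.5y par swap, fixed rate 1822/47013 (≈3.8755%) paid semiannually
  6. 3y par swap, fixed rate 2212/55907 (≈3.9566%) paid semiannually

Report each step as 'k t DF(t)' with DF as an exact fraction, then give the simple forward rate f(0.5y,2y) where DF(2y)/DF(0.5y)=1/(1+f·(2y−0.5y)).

step 1 [0.5y] zero: DF = P = 9779/10000 ≈ 0.977900
step 2 [1y] bond c/2=1/25: DF=(257039/250000 − 1/25·(0.977900))/(1+1/25) = 951/1000 ≈ 0.951000
step 3 [1.5y] bond c/2=3/200: DF=(1962819/2000000 − 3/200·(0.977900+0.951000))/(1+3/200) = 1173/1250 ≈ 0.938400
step 4 [2y] bond c/2=1/25: DF=(269199/250000 − 1/25·(0.977900+0.951000+0.938400))/(1+1/25) = 9251/10000 ≈ 0.925100
step 5 [2.5y] swap r/2=911/47013: DF=(1 − 911/47013·(0.977900+0.951000+0.938400+0.925100))/(1+911/47013) = 9089/10000 ≈ 0.908900
step 6 [3y] swap r/2=1106/55907: DF=(1 − 1106/55907·(0.977900+0.951000+0.938400+0.925100+0.908900))/(1+1106/55907) = 4447/5000 ≈ 0.889400

1 1/2 9779/10000
2 1 951/1000
3 3/2 1173/1250
4 2 9251/10000
5 5/2 9089/10000
6 3 4447/5000
f(0.5y,2y) = ((9779/10000)/(9251/10000) − 1)/(3/2) = 32/841 ≈ 3.8050%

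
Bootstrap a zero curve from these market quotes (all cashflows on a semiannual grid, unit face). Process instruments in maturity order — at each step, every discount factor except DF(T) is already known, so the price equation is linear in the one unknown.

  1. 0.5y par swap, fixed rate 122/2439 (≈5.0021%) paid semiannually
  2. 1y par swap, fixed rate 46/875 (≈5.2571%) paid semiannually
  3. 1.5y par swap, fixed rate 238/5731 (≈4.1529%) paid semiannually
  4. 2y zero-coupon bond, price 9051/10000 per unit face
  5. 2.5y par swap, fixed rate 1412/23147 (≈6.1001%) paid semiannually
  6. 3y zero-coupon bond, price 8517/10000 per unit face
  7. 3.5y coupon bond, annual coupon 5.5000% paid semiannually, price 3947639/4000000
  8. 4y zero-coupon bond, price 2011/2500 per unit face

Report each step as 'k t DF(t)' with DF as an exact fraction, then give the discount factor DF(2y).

1 1/2 2439/2500
2 1 4747/5000
3 3/2 1881/2000
4 2 9051/10000
5 5/2 2147/2500
6 3 8517/10000
7 7/2 4069/5000
8 4 2011/2500
DF(2y) = 9051/10000 ≈ 0.905100

step 1 [0.5y] swap r/2=61/2439: DF=(1 − 61/2439·(0))/(1+61/2439) = 2439/2500 ≈ 0.975600
step 2 [1y] swap r/2=23/875: DF=(1 − 23/875·(0.975600))/(1+23/875) = 4747/5000 ≈ 0.949400
step 3 [1.5y] swap r/2=119/5731: DF=(1 − 119/5731·(0.975600+0.949400))/(1+119/5731) = 1881/2000 ≈ 0.940500
step 4 [2y] zero: DF = P = 9051/10000 ≈ 0.905100
step 5 [2.5y] swap r/2=706/23147: DF=(1 − 706/23147·(0.975600+0.949400+0.940500+0.905100))/(1+706/23147) = 2147/2500 ≈ 0.858800
step 6 [3y] zero: DF = P = 8517/10000 ≈ 0.851700
step 7 [3.5y] bond c/2=11/400: DF=(3947639/4000000 − 11/400·(0.975600+0.949400+0.940500+0.905100+0.858800+0.851700))/(1+11/400) = 4069/5000 ≈ 0.813800
step 8 [4y] zero: DF = P = 2011/2500 ≈ 0.804400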